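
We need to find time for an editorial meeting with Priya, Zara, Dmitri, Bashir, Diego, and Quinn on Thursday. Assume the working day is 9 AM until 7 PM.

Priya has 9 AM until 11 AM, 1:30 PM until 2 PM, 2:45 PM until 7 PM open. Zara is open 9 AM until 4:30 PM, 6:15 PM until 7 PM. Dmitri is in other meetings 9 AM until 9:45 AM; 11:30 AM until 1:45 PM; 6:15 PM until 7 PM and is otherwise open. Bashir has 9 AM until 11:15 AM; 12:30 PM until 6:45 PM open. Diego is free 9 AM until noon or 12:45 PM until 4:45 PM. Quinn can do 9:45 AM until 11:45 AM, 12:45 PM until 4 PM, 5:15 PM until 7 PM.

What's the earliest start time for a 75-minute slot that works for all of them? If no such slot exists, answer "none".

09:45

Priya free: 09:00-11:00, 13:30-14:00, 14:45-19:00.
Zara free: 09:00-16:30, 18:15-19:00.
Dmitri free: 09:45-11:30, 13:45-18:15 (invert busy blocks within the working day).
Bashir free: 09:00-11:15, 12:30-18:45.
Diego free: 09:00-12:00, 12:45-16:45.
Quinn free: 09:45-11:45, 12:45-16:00, 17:15-19:00.
Priya ∩ Zara: 09:00-11:00, 13:30-14:00, 14:45-16:30, 18:15-19:00.
Priya ∩ Zara ∩ Dmitri: 09:45-11:00, 13:45-14:00, 14:45-16:30.
Priya ∩ Zara ∩ Dmitri ∩ Bashir: 09:45-11:00, 13:45-14:00, 14:45-16:30.
Priya ∩ Zara ∩ Dmitri ∩ Bashir ∩ Diego: 09:45-11:00, 13:45-14:00, 14:45-16:30.
Priya ∩ Zara ∩ Dmitri ∩ Bashir ∩ Diego ∩ Quinn: 09:45-11:00, 13:45-14:00, 14:45-16:00.
The first common window of at least 75 minutes is 09:45-11:00, so the earliest start is 09:45.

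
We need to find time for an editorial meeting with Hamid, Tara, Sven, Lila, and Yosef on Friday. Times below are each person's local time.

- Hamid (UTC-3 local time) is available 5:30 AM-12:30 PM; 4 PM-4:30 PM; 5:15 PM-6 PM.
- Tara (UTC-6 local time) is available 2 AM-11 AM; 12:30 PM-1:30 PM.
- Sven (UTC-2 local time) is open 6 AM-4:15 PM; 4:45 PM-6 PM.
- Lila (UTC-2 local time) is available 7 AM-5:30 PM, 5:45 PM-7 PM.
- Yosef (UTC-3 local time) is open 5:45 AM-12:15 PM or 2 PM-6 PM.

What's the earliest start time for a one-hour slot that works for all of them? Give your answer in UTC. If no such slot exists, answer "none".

09:00

Hamid in UTC: 08:30-15:30, 19:00-19:30, 20:15-21:00 (add 3h to convert from UTC-3).
Tara in UTC: 08:00-17:00, 18:30-19:30 (add 6h to convert from UTC-6).
Sven in UTC: 08:00-18:15, 18:45-20:00 (add 2h to convert from UTC-2).
Lila in UTC: 09:00-19:30, 19:45-21:00 (add 2h to convert from UTC-2).
Yosef in UTC: 08:45-15:15, 17:00-21:00 (add 3h to convert from UTC-3).
Hamid ∩ Tara: 08:30-15:30, 19:00-19:30.
Hamid ∩ Tara ∩ Sven: 08:30-15:30, 19:00-19:30.
Hamid ∩ Tara ∩ Sven ∩ Lila: 09:00-15:30, 19:00-19:30.
Hamid ∩ Tara ∩ Sven ∩ Lila ∩ Yosef: 09:00-15:15, 19:00-19:30.
Those are the intersection windows.
The first common window of at least 60 minutes is 09:00-15:15, so the earliest start is 09:00.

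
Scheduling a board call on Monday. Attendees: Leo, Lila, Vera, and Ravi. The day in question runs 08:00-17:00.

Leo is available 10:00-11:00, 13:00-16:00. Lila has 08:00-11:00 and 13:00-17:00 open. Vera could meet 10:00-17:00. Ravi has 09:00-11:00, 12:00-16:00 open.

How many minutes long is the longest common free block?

180

Leo ∩ Lila: 10:00-11:00, 13:00-16:00.
Leo ∩ Lila ∩ Vera: 10:00-11:00, 13:00-16:00.
Leo ∩ Lila ∩ Vera ∩ Ravi: 10:00-11:00, 13:00-16:00.
The longest is 13:00-16:00 at 180 minutes.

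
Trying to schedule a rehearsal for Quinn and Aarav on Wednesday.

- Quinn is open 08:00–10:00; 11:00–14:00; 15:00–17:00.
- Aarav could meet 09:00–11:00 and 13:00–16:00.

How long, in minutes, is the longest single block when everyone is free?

60

Quinn ∩ Aarav: 09:00-10:00, 13:00-14:00, 15:00-16:00.
So the common availability across everyone is 09:00-10:00, 13:00-14:00, 15:00-16:00.
The longest is 09:00-10:00 at 60 minutes.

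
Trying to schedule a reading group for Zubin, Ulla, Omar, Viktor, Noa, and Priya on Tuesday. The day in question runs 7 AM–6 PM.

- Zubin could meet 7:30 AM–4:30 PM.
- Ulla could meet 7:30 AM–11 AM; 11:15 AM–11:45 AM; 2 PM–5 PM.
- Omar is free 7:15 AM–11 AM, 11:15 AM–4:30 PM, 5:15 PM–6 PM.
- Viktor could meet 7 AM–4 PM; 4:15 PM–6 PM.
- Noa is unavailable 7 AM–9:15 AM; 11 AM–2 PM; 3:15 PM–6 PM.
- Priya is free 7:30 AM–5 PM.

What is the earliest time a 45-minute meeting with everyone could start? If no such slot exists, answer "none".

09:15

Zubin free: 07:30-16:30.
Ulla free: 07:30-11:00, 11:15-11:45, 14:00-17:00.
Omar free: 07:15-11:00, 11:15-16:30, 17:15-18:00.
Viktor free: 07:00-16:00, 16:15-18:00.
Noa free: 09:15-11:00, 14:00-15:15 (invert busy blocks within the working day).
Priya free: 07:30-17:00.
Zubin ∩ Ulla: 07:30-11:00, 11:15-11:45, 14:00-16:30.
Zubin ∩ Ulla ∩ Omar: 07:30-11:00, 11:15-11:45, 14:00-16:30.
Zubin ∩ Ulla ∩ Omar ∩ Viktor: 07:30-11:00, 11:15-11:45, 14:00-16:00, 16:15-16:30.
Zubin ∩ Ulla ∩ Omar ∩ Viktor ∩ Noa: 09:15-11:00, 14:00-15:15.
Zubin ∩ Ulla ∩ Omar ∩ Viktor ∩ Noa ∩ Priya: 09:15-11:00, 14:00-15:15.
The first common window of at least 45 minutes is 09:15-11:00, so the earliest start is 09:15.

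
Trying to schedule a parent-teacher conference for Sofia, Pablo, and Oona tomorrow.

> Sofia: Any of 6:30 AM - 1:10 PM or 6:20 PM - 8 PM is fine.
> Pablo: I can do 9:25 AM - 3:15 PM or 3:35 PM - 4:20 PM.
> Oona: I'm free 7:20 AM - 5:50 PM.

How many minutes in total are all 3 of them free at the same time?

Sofia ∩ Pablo: 09:25-13:10.
Sofia ∩ Pablo ∩ Oona: 09:25-13:10.
That's a single block of 225 minutes.

225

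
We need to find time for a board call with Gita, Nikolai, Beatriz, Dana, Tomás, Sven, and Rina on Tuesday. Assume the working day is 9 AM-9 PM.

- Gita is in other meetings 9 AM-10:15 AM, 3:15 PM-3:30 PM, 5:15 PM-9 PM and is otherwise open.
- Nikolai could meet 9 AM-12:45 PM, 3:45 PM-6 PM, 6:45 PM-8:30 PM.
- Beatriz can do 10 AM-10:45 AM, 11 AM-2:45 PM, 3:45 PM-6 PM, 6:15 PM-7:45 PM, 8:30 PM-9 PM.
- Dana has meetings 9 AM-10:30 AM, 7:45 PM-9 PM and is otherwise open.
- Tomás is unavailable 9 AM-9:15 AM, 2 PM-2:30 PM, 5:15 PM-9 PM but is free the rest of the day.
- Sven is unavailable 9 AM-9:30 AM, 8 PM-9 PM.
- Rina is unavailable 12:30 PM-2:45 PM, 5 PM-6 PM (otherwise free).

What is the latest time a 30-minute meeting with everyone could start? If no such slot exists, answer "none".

Gita free: 10:15-15:15, 15:30-17:15 (invert busy blocks within the working day).
Nikolai free: 09:00-12:45, 15:45-18:00, 18:45-20:30.
Beatriz free: 10:00-10:45, 11:00-14:45, 15:45-18:00, 18:15-19:45, 20:30-21:00.
Dana free: 10:30-19:45 (invert busy blocks within the working day).
Tomás free: 09:15-14:00, 14:30-17:15 (invert busy blocks within the working day).
Sven free: 09:30-20:00 (invert busy blocks within the working day).
Rina free: 09:00-12:30, 14:45-17:00, 18:00-21:00 (invert busy blocks within the working day).
Gita ∩ Nikolai: 10:15-12:45, 15:45-17:15.
Gita ∩ Nikolai ∩ Beatriz: 10:15-10:45, 11:00-12:45, 15:45-17:15.
Gita ∩ Nikolai ∩ Beatriz ∩ Dana: 10:30-10:45, 11:00-12:45, 15:45-17:15.
Gita ∩ Nikolai ∩ Beatriz ∩ Dana ∩ Tomás: 10:30-10:45, 11:00-12:45, 15:45-17:15.
Gita ∩ Nikolai ∩ Beatriz ∩ Dana ∩ Tomás ∩ Sven: 10:30-10:45, 11:00-12:45, 15:45-17:15.
Gita ∩ Nikolai ∩ Beatriz ∩ Dana ∩ Tomás ∩ Sven ∩ Rina: 10:30-10:45, 11:00-12:30, 15:45-17:00.
So the common availability across everyone is 10:30-10:45, 11:00-12:30, 15:45-17:00.
The last common window of at least 30 minutes is 15:45-17:00; a 30-minute meeting can start as late as 16:30 and still end by 17:00.

16:30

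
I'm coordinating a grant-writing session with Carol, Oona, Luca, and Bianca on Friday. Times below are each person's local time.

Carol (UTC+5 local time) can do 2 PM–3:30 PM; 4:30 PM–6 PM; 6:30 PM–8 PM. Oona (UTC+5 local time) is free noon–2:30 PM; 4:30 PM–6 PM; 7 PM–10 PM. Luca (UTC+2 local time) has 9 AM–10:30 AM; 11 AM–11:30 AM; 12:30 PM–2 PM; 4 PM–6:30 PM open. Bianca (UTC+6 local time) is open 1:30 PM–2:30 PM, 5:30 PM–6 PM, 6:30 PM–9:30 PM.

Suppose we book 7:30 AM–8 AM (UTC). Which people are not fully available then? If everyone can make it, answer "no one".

Carol in UTC: 09:00-10:30, 11:30-13:00, 13:30-15:00 (subtract 5h to convert from UTC+5).
Oona in UTC: 07:00-09:30, 11:30-13:00, 14:00-17:00 (subtract 5h to convert from UTC+5).
Luca in UTC: 07:00-08:30, 09:00-09:30, 10:30-12:00, 14:00-16:30 (subtract 2h to convert from UTC+2).
Bianca in UTC: 07:30-08:30, 11:30-12:00, 12:30-15:30 (subtract 6h to convert from UTC+6).
Carol: not fully free for 07:30-08:00. Oona: free for 07:30-08:00. Luca: free for 07:30-08:00. Bianca: free for 07:30-08:00.

Carol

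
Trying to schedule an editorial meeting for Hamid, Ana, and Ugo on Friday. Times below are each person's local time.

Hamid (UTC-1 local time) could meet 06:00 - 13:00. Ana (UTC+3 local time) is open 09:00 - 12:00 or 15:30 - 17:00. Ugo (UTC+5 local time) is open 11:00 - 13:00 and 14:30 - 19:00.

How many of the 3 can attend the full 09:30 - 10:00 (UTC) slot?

Hamid in UTC: 07:00-14:00 (add 1h to convert from UTC-1).
Ana in UTC: 06:00-09:00, 12:30-14:00 (subtract 3h to convert from UTC+3).
Ugo in UTC: 06:00-08:00, 09:30-14:00 (subtract 5h to convert from UTC+5).
Hamid and Ugo can make the full 09:30-10:00 slot — that's 2.

2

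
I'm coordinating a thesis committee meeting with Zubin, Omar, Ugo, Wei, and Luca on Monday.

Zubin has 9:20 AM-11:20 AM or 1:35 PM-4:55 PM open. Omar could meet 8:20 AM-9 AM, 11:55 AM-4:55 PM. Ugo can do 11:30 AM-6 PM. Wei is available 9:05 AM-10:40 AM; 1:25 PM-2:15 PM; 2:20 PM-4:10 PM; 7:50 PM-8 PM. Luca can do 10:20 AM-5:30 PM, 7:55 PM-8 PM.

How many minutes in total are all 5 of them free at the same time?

Zubin ∩ Omar: 13:35-16:55.
Zubin ∩ Omar ∩ Ugo: 13:35-16:55.
Zubin ∩ Omar ∩ Ugo ∩ Wei: 13:35-14:15, 14:20-16:10.
Zubin ∩ Omar ∩ Ugo ∩ Wei ∩ Luca: 13:35-14:15, 14:20-16:10.
Summing the common windows: 40 + 110 = 150 minutes.

150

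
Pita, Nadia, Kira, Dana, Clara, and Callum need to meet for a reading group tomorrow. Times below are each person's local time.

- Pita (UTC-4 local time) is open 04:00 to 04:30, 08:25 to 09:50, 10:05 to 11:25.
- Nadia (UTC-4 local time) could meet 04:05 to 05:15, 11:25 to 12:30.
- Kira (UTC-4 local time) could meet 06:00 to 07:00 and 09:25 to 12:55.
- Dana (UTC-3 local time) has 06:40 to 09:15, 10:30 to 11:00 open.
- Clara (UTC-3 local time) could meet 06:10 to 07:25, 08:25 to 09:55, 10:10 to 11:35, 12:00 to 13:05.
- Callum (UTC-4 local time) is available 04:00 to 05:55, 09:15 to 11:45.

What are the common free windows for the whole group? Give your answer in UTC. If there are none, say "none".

Pita in UTC: 08:00-08:30, 12:25-13:50, 14:05-15:25 (add 4h to convert from UTC-4).
Nadia in UTC: 08:05-09:15, 15:25-16:30 (add 4h to convert from UTC-4).
Kira in UTC: 10:00-11:00, 13:25-16:55 (add 4h to convert from UTC-4).
Dana in UTC: 09:40-12:15, 13:30-14:00 (add 3h to convert from UTC-3).
Clara in UTC: 09:10-10:25, 11:25-12:55, 13:10-14:35, 15:00-16:05 (add 3h to convert from UTC-3).
Callum in UTC: 08:00-09:55, 13:15-15:45 (add 4h to convert from UTC-4).
Pita ∩ Nadia: 08:05-08:30.
Pita ∩ Nadia ∩ Kira: ∅.
Pita ∩ Nadia ∩ Kira ∩ Dana: ∅.
Pita ∩ Nadia ∩ Kira ∩ Dana ∩ Clara: ∅.
Pita ∩ Nadia ∩ Kira ∩ Dana ∩ Clara ∩ Callum: ∅.
There is no time when everyone is free.

none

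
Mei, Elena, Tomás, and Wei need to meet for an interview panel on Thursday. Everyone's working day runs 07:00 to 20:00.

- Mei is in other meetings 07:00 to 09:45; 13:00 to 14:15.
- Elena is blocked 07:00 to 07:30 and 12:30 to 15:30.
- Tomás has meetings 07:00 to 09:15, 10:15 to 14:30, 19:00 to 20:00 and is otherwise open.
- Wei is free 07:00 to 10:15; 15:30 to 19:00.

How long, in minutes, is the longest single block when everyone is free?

Mei free: 09:45-13:00, 14:15-20:00 (invert busy blocks within the working day).
Elena free: 07:30-12:30, 15:30-20:00 (invert busy blocks within the working day).
Tomás free: 09:15-10:15, 14:30-19:00 (invert busy blocks within the working day).
Wei free: 07:00-10:15, 15:30-19:00.
Mei ∩ Elena: 09:45-12:30, 15:30-20:00.
Mei ∩ Elena ∩ Tomás: 09:45-10:15, 15:30-19:00.
Mei ∩ Elena ∩ Tomás ∩ Wei: 09:45-10:15, 15:30-19:00.
Those are the intersection windows.
The longest is 15:30-19:00 at 210 minutes.

210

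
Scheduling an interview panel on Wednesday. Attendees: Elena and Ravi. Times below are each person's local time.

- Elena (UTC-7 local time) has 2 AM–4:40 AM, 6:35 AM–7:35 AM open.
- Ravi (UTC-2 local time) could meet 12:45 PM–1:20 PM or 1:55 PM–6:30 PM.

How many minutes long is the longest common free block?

0

Elena in UTC: 09:00-11:40, 13:35-14:35 (add 7h to convert from UTC-7).
Ravi in UTC: 14:45-15:20, 15:55-20:30 (add 2h to convert from UTC-2).
Elena ∩ Ravi: ∅.
There is no time when everyone is free.
No common window exists, so the longest block is 0 minutes.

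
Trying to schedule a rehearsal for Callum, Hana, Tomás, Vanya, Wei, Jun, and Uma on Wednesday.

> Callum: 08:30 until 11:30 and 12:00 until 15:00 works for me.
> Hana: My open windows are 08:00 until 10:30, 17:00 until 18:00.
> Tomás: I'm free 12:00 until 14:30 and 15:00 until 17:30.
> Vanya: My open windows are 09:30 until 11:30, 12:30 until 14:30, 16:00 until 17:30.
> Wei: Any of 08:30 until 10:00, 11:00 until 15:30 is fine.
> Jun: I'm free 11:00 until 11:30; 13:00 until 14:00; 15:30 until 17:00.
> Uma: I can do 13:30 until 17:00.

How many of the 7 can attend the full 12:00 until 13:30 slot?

Callum, Tomás, and Wei can make the full 12:00-13:30 slot — that's 3.

3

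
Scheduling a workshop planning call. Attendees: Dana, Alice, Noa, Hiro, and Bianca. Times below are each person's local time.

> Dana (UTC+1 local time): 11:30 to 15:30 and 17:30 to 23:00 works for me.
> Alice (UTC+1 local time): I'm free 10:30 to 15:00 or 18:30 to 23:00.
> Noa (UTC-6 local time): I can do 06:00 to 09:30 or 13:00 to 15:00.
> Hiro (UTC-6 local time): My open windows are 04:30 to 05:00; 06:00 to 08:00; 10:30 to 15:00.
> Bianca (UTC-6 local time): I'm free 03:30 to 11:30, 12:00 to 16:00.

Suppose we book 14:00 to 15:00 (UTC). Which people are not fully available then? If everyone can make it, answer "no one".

Alice, Dana, Hiro

Dana in UTC: 10:30-14:30, 16:30-22:00 (subtract 1h to convert from UTC+1).
Alice in UTC: 09:30-14:00, 17:30-22:00 (subtract 1h to convert from UTC+1).
Noa in UTC: 12:00-15:30, 19:00-21:00 (add 6h to convert from UTC-6).
Hiro in UTC: 10:30-11:00, 12:00-14:00, 16:30-21:00 (add 6h to convert from UTC-6).
Bianca in UTC: 09:30-17:30, 18:00-22:00 (add 6h to convert from UTC-6).
Dana: not fully free for 14:00-15:00. Alice: not fully free for 14:00-15:00. Noa: free for 14:00-15:00. Hiro: not fully free for 14:00-15:00. Bianca: free for 14:00-15:00.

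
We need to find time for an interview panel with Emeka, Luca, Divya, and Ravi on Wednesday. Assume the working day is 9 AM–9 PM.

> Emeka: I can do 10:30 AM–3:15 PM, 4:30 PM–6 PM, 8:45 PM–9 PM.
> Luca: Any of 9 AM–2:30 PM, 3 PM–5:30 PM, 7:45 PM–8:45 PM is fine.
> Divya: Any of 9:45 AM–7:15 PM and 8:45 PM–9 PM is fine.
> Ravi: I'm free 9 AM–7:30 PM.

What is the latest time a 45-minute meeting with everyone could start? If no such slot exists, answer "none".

Emeka ∩ Luca: 10:30-14:30, 15:00-15:15, 16:30-17:30.
Emeka ∩ Luca ∩ Divya: 10:30-14:30, 15:00-15:15, 16:30-17:30.
Emeka ∩ Luca ∩ Divya ∩ Ravi: 10:30-14:30, 15:00-15:15, 16:30-17:30.
The last common window of at least 45 minutes is 16:30-17:30; a 45-minute meeting can start as late as 16:45 and still end by 17:30.

16:45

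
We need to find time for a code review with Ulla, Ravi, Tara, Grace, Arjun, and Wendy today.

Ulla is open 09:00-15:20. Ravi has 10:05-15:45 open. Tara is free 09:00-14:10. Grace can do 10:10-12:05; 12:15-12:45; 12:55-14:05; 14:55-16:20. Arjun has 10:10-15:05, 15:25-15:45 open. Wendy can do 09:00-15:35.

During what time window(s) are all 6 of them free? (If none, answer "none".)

Ulla ∩ Ravi: 10:05-15:20.
Ulla ∩ Ravi ∩ Tara: 10:05-14:10.
Ulla ∩ Ravi ∩ Tara ∩ Grace: 10:10-12:05, 12:15-12:45, 12:55-14:05.
Ulla ∩ Ravi ∩ Tara ∩ Grace ∩ Arjun: 10:10-12:05, 12:15-12:45, 12:55-14:05.
Ulla ∩ Ravi ∩ Tara ∩ Grace ∩ Arjun ∩ Wendy: 10:10-12:05, 12:15-12:45, 12:55-14:05.
Those are the intersection windows.

10:10-12:05, 12:15-12:45, 12:55-14:05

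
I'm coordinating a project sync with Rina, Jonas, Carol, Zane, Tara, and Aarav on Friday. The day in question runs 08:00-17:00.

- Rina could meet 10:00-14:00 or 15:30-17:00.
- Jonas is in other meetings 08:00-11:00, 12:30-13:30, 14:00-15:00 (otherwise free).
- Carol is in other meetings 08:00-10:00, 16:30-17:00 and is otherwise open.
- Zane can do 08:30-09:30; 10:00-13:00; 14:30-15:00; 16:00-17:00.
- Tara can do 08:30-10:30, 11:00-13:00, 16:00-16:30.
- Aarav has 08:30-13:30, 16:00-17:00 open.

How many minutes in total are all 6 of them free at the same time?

Rina free: 10:00-14:00, 15:30-17:00.
Jonas free: 11:00-12:30, 13:30-14:00, 15:00-17:00 (invert busy blocks within the working day).
Carol free: 10:00-16:30 (invert busy blocks within the working day).
Zane free: 08:30-09:30, 10:00-13:00, 14:30-15:00, 16:00-17:00.
Tara free: 08:30-10:30, 11:00-13:00, 16:00-16:30.
Aarav free: 08:30-13:30, 16:00-17:00.
Rina ∩ Jonas: 11:00-12:30, 13:30-14:00, 15:30-17:00.
Rina ∩ Jonas ∩ Carol: 11:00-12:30, 13:30-14:00, 15:30-16:30.
Rina ∩ Jonas ∩ Carol ∩ Zane: 11:00-12:30, 16:00-16:30.
Rina ∩ Jonas ∩ Carol ∩ Zane ∩ Tara: 11:00-12:30, 16:00-16:30.
Rina ∩ Jonas ∩ Carol ∩ Zane ∩ Tara ∩ Aarav: 11:00-12:30, 16:00-16:30.
Summing the common windows: 90 + 30 = 120 minutes.

120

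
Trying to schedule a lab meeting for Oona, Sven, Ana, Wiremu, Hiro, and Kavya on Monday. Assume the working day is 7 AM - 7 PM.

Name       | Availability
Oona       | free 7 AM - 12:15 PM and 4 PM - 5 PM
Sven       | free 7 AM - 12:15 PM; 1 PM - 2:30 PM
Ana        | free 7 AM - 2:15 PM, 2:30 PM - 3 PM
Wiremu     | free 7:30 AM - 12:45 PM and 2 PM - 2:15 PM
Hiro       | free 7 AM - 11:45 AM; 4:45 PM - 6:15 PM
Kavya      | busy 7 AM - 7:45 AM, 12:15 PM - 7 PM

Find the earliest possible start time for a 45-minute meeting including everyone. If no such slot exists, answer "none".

Oona free: 07:00-12:15, 16:00-17:00.
Sven free: 07:00-12:15, 13:00-14:30.
Ana free: 07:00-14:15, 14:30-15:00.
Wiremu free: 07:30-12:45, 14:00-14:15.
Hiro free: 07:00-11:45, 16:45-18:15.
Kavya free: 07:45-12:15 (invert busy blocks within the working day).
Oona ∩ Sven: 07:00-12:15.
Oona ∩ Sven ∩ Ana: 07:00-12:15.
Oona ∩ Sven ∩ Ana ∩ Wiremu: 07:30-12:15.
Oona ∩ Sven ∩ Ana ∩ Wiremu ∩ Hiro: 07:30-11:45.
Oona ∩ Sven ∩ Ana ∩ Wiremu ∩ Hiro ∩ Kavya: 07:45-11:45.
So the common availability across everyone is 07:45-11:45.
The first common window of at least 45 minutes is 07:45-11:45, so the earliest start is 07:45.

07:45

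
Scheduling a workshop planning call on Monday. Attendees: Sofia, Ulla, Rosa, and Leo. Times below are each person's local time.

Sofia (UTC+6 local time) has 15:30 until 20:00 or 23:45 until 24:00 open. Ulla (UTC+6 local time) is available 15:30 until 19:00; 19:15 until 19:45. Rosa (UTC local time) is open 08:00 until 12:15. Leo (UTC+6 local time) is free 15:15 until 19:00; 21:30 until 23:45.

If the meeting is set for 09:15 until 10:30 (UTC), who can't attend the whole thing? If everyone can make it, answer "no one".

Sofia, Ulla

Sofia in UTC: 09:30-14:00, 17:45-18:00 (subtract 6h to convert from UTC+6).
Ulla in UTC: 09:30-13:00, 13:15-13:45 (subtract 6h to convert from UTC+6).
Rosa in UTC: 08:00-12:15.
Leo in UTC: 09:15-13:00, 15:30-17:45 (subtract 6h to convert from UTC+6).
Sofia: not fully free for 09:15-10:30. Ulla: not fully free for 09:15-10:30. Rosa: free for 09:15-10:30. Leo: free for 09:15-10:30.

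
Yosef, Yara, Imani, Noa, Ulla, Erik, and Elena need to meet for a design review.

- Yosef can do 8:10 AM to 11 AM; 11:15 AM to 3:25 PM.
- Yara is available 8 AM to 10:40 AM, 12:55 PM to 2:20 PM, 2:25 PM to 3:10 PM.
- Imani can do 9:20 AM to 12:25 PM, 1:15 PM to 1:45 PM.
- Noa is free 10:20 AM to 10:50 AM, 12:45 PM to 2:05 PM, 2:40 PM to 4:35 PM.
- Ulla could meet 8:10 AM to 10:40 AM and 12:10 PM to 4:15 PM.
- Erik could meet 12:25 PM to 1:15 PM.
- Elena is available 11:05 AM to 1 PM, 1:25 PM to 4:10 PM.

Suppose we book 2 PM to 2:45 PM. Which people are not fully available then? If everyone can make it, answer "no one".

Yosef: free for 14:00-14:45. Yara: not fully free for 14:00-14:45. Imani: not fully free for 14:00-14:45. Noa: not fully free for 14:00-14:45. Ulla: free for 14:00-14:45. Erik: not fully free for 14:00-14:45. Elena: free for 14:00-14:45.

Erik, Imani, Noa, Yara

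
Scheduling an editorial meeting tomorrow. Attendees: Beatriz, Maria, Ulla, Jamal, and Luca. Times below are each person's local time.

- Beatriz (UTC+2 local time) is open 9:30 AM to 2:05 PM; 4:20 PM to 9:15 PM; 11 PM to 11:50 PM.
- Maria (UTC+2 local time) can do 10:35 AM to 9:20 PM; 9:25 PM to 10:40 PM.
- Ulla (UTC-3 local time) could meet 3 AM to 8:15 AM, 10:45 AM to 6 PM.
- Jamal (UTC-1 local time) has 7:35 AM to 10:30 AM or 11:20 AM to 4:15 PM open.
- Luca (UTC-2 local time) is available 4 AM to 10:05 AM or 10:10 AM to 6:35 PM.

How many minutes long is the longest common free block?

Beatriz in UTC: 07:30-12:05, 14:20-19:15, 21:00-21:50 (subtract 2h to convert from UTC+2).
Maria in UTC: 08:35-19:20, 19:25-20:40 (subtract 2h to convert from UTC+2).
Ulla in UTC: 06:00-11:15, 13:45-21:00 (add 3h to convert from UTC-3).
Jamal in UTC: 08:35-11:30, 12:20-17:15 (add 1h to convert from UTC-1).
Luca in UTC: 06:00-12:05, 12:10-20:35 (add 2h to convert from UTC-2).
Beatriz ∩ Maria: 08:35-12:05, 14:20-19:15.
Beatriz ∩ Maria ∩ Ulla: 08:35-11:15, 14:20-19:15.
Beatriz ∩ Maria ∩ Ulla ∩ Jamal: 08:35-11:15, 14:20-17:15.
Beatriz ∩ Maria ∩ Ulla ∩ Jamal ∩ Luca: 08:35-11:15, 14:20-17:15.
The longest is 14:20-17:15 at 175 minutes.

175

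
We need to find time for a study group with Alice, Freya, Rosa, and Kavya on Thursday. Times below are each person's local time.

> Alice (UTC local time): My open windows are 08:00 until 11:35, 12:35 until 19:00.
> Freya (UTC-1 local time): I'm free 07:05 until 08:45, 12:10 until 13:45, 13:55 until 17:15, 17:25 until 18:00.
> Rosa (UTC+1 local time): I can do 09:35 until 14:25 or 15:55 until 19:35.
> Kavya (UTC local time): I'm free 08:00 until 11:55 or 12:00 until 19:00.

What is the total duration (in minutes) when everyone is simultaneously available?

295

Alice in UTC: 08:00-11:35, 12:35-19:00.
Freya in UTC: 08:05-09:45, 13:10-14:45, 14:55-18:15, 18:25-19:00 (add 1h to convert from UTC-1).
Rosa in UTC: 08:35-13:25, 14:55-18:35 (subtract 1h to convert from UTC+1).
Kavya in UTC: 08:00-11:55, 12:00-19:00.
Alice ∩ Freya: 08:05-09:45, 13:10-14:45, 14:55-18:15, 18:25-19:00.
Alice ∩ Freya ∩ Rosa: 08:35-09:45, 13:10-13:25, 14:55-18:15, 18:25-18:35.
Alice ∩ Freya ∩ Rosa ∩ Kavya: 08:35-09:45, 13:10-13:25, 14:55-18:15, 18:25-18:35.
Summing the common windows: 70 + 15 + 200 + 10 = 295 minutes.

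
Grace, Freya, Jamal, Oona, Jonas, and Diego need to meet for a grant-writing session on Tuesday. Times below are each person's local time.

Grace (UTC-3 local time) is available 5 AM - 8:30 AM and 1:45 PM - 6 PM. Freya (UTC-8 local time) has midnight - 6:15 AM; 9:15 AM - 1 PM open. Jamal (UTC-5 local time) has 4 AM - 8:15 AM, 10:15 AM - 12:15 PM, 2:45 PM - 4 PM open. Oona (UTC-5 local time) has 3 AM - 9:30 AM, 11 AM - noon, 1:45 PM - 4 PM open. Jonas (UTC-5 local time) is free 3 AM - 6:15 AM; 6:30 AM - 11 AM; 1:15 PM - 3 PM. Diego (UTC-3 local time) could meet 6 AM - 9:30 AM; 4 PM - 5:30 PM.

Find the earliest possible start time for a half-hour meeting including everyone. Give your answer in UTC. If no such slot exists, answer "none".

Grace in UTC: 08:00-11:30, 16:45-21:00 (add 3h to convert from UTC-3).
Freya in UTC: 08:00-14:15, 17:15-21:00 (add 8h to convert from UTC-8).
Jamal in UTC: 09:00-13:15, 15:15-17:15, 19:45-21:00 (add 5h to convert from UTC-5).
Oona in UTC: 08:00-14:30, 16:00-17:00, 18:45-21:00 (add 5h to convert from UTC-5).
Jonas in UTC: 08:00-11:15, 11:30-16:00, 18:15-20:00 (add 5h to convert from UTC-5).
Diego in UTC: 09:00-12:30, 19:00-20:30 (add 3h to convert from UTC-3).
Grace ∩ Freya: 08:00-11:30, 17:15-21:00.
Grace ∩ Freya ∩ Jamal: 09:00-11:30, 19:45-21:00.
Grace ∩ Freya ∩ Jamal ∩ Oona: 09:00-11:30, 19:45-21:00.
Grace ∩ Freya ∩ Jamal ∩ Oona ∩ Jonas: 09:00-11:15, 19:45-20:00.
Grace ∩ Freya ∩ Jamal ∩ Oona ∩ Jonas ∩ Diego: 09:00-11:15, 19:45-20:00.
The first common window of at least 30 minutes is 09:00-11:15, so the earliest start is 09:00.

09:00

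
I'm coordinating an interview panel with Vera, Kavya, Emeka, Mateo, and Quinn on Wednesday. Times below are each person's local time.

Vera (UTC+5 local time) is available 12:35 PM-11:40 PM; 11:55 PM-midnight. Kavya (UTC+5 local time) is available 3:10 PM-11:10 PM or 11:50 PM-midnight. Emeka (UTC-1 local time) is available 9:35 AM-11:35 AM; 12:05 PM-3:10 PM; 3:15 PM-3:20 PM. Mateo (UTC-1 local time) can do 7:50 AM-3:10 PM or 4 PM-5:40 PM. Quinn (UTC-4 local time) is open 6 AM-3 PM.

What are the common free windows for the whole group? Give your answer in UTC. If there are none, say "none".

10:35-12:35, 13:05-16:10

Vera in UTC: 07:35-18:40, 18:55-19:00 (subtract 5h to convert from UTC+5).
Kavya in UTC: 10:10-18:10, 18:50-19:00 (subtract 5h to convert from UTC+5).
Emeka in UTC: 10:35-12:35, 13:05-16:10, 16:15-16:20 (add 1h to convert from UTC-1).
Mateo in UTC: 08:50-16:10, 17:00-18:40 (add 1h to convert from UTC-1).
Quinn in UTC: 10:00-19:00 (add 4h to convert from UTC-4).
Vera ∩ Kavya: 10:10-18:10, 18:55-19:00.
Vera ∩ Kavya ∩ Emeka: 10:35-12:35, 13:05-16:10, 16:15-16:20.
Vera ∩ Kavya ∩ Emeka ∩ Mateo: 10:35-12:35, 13:05-16:10.
Vera ∩ Kavya ∩ Emeka ∩ Mateo ∩ Quinn: 10:35-12:35, 13:05-16:10.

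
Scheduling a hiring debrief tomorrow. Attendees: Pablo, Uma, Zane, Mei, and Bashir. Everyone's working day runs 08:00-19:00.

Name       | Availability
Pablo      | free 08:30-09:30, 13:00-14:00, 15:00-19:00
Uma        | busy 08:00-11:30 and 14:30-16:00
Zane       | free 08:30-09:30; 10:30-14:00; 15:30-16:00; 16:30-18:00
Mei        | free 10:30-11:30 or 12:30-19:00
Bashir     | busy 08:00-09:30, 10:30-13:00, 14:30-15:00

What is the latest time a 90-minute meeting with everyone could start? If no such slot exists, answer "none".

16:30

Pablo free: 08:30-09:30, 13:00-14:00, 15:00-19:00.
Uma free: 11:30-14:30, 16:00-19:00 (invert busy blocks within the working day).
Zane free: 08:30-09:30, 10:30-14:00, 15:30-16:00, 16:30-18:00.
Mei free: 10:30-11:30, 12:30-19:00.
Bashir free: 09:30-10:30, 13:00-14:30, 15:00-19:00 (invert busy blocks within the working day).
Pablo ∩ Uma: 13:00-14:00, 16:00-19:00.
Pablo ∩ Uma ∩ Zane: 13:00-14:00, 16:30-18:00.
Pablo ∩ Uma ∩ Zane ∩ Mei: 13:00-14:00, 16:30-18:00.
Pablo ∩ Uma ∩ Zane ∩ Mei ∩ Bashir: 13:00-14:00, 16:30-18:00.
So the common availability across everyone is 13:00-14:00, 16:30-18:00.
The last common window of at least 90 minutes is 16:30-18:00; a 90-minute meeting can start as late as 16:30 and still end by 18:00.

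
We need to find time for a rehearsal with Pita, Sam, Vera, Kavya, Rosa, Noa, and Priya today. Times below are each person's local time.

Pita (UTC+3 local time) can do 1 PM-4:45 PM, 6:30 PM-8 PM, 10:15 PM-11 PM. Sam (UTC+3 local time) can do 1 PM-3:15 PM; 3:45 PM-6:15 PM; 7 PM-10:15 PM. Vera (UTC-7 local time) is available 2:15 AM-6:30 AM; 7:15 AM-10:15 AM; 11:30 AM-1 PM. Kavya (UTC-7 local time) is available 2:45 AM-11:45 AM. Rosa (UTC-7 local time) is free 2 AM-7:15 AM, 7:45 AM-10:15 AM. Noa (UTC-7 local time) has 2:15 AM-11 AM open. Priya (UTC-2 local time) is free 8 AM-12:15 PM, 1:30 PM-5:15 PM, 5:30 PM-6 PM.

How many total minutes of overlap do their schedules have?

Pita in UTC: 10:00-13:45, 15:30-17:00, 19:15-20:00 (subtract 3h to convert from UTC+3).
Sam in UTC: 10:00-12:15, 12:45-15:15, 16:00-19:15 (subtract 3h to convert from UTC+3).
Vera in UTC: 09:15-13:30, 14:15-17:15, 18:30-20:00 (add 7h to convert from UTC-7).
Kavya in UTC: 09:45-18:45 (add 7h to convert from UTC-7).
Rosa in UTC: 09:00-14:15, 14:45-17:15 (add 7h to convert from UTC-7).
Noa in UTC: 09:15-18:00 (add 7h to convert from UTC-7).
Priya in UTC: 10:00-14:15, 15:30-19:15, 19:30-20:00 (add 2h to convert from UTC-2).
Pita ∩ Sam: 10:00-12:15, 12:45-13:45, 16:00-17:00.
Pita ∩ Sam ∩ Vera: 10:00-12:15, 12:45-13:30, 16:00-17:00.
Pita ∩ Sam ∩ Vera ∩ Kavya: 10:00-12:15, 12:45-13:30, 16:00-17:00.
Pita ∩ Sam ∩ Vera ∩ Kavya ∩ Rosa: 10:00-12:15, 12:45-13:30, 16:00-17:00.
Pita ∩ Sam ∩ Vera ∩ Kavya ∩ Rosa ∩ Noa: 10:00-12:15, 12:45-13:30, 16:00-17:00.
Pita ∩ Sam ∩ Vera ∩ Kavya ∩ Rosa ∩ Noa ∩ Priya: 10:00-12:15, 12:45-13:30, 16:00-17:00.
Summing the common windows: 135 + 45 + 60 = 240 minutes.

240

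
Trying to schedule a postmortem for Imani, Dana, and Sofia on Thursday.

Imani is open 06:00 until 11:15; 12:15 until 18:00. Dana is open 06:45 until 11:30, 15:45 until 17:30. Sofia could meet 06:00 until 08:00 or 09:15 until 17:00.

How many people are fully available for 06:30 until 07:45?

2

Imani and Sofia can make the full 06:30-07:45 slot — that's 2.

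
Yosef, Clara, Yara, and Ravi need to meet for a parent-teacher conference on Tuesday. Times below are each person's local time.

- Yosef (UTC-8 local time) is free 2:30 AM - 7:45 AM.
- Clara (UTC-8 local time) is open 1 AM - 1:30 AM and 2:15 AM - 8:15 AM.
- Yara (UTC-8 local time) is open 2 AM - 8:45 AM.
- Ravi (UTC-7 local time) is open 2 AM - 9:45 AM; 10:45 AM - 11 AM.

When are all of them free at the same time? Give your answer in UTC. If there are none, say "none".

Yosef in UTC: 10:30-15:45 (add 8h to convert from UTC-8).
Clara in UTC: 09:00-09:30, 10:15-16:15 (add 8h to convert from UTC-8).
Yara in UTC: 10:00-16:45 (add 8h to convert from UTC-8).
Ravi in UTC: 09:00-16:45, 17:45-18:00 (add 7h to convert from UTC-7).
Yosef ∩ Clara: 10:30-15:45.
Yosef ∩ Clara ∩ Yara: 10:30-15:45.
Yosef ∩ Clara ∩ Yara ∩ Ravi: 10:30-15:45.
So the common availability across everyone is 10:30-15:45.

10:30-15:45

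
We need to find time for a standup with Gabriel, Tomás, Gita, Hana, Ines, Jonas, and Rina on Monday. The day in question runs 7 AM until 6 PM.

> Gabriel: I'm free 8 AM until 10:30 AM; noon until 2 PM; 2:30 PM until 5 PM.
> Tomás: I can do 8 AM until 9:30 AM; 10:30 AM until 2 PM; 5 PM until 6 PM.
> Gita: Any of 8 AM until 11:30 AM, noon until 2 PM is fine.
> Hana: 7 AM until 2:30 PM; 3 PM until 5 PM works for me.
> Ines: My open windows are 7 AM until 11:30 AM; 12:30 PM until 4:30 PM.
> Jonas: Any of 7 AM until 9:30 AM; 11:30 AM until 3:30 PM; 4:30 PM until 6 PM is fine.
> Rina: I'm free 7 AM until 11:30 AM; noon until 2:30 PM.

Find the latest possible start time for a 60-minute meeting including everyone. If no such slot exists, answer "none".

13:00

Gabriel ∩ Tomás: 08:00-09:30, 12:00-14:00.
Gabriel ∩ Tomás ∩ Gita: 08:00-09:30, 12:00-14:00.
Gabriel ∩ Tomás ∩ Gita ∩ Hana: 08:00-09:30, 12:00-14:00.
Gabriel ∩ Tomás ∩ Gita ∩ Hana ∩ Ines: 08:00-09:30, 12:30-14:00.
Gabriel ∩ Tomás ∩ Gita ∩ Hana ∩ Ines ∩ Jonas: 08:00-09:30, 12:30-14:00.
Gabriel ∩ Tomás ∩ Gita ∩ Hana ∩ Ines ∩ Jonas ∩ Rina: 08:00-09:30, 12:30-14:00.
The last common window of at least 60 minutes is 12:30-14:00; a 60-minute meeting can start as late as 13:00 and still end by 14:00.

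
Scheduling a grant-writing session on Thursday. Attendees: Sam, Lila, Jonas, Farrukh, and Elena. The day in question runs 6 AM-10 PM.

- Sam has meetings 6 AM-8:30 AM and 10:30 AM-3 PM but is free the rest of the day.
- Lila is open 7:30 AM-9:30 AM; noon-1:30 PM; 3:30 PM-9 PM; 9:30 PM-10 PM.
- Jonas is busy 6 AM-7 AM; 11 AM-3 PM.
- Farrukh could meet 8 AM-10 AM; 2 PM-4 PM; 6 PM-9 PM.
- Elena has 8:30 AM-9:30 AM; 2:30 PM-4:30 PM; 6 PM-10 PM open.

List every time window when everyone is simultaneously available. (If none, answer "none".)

08:30-09:30, 15:30-16:00, 18:00-21:00

Sam free: 08:30-10:30, 15:00-22:00 (invert busy blocks within the working day).
Lila free: 07:30-09:30, 12:00-13:30, 15:30-21:00, 21:30-22:00.
Jonas free: 07:00-11:00, 15:00-22:00 (invert busy blocks within the working day).
Farrukh free: 08:00-10:00, 14:00-16:00, 18:00-21:00.
Elena free: 08:30-09:30, 14:30-16:30, 18:00-22:00.
Sam ∩ Lila: 08:30-09:30, 15:30-21:00, 21:30-22:00.
Sam ∩ Lila ∩ Jonas: 08:30-09:30, 15:30-21:00, 21:30-22:00.
Sam ∩ Lila ∩ Jonas ∩ Farrukh: 08:30-09:30, 15:30-16:00, 18:00-21:00.
Sam ∩ Lila ∩ Jonas ∩ Farrukh ∩ Elena: 08:30-09:30, 15:30-16:00, 18:00-21:00.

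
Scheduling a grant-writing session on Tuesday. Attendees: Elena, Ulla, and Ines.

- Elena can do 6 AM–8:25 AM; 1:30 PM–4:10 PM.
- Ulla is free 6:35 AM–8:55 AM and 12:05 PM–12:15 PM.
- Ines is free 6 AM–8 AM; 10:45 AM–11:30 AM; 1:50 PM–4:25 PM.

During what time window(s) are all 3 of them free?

Elena ∩ Ulla: 06:35-08:25.
Elena ∩ Ulla ∩ Ines: 06:35-08:00.

06:35-08:00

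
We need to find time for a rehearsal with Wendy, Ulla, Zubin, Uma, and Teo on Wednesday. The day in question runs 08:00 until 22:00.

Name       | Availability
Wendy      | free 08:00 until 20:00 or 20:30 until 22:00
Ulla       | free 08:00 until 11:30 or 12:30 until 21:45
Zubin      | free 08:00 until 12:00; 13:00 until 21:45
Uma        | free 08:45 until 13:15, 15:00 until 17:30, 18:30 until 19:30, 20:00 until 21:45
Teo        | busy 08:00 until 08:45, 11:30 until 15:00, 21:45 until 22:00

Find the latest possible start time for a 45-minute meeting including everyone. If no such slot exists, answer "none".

Wendy free: 08:00-20:00, 20:30-22:00.
Ulla free: 08:00-11:30, 12:30-21:45.
Zubin free: 08:00-12:00, 13:00-21:45.
Uma free: 08:45-13:15, 15:00-17:30, 18:30-19:30, 20:00-21:45.
Teo free: 08:45-11:30, 15:00-21:45 (invert busy blocks within the working day).
Wendy ∩ Ulla: 08:00-11:30, 12:30-20:00, 20:30-21:45.
Wendy ∩ Ulla ∩ Zubin: 08:00-11:30, 13:00-20:00, 20:30-21:45.
Wendy ∩ Ulla ∩ Zubin ∩ Uma: 08:45-11:30, 13:00-13:15, 15:00-17:30, 18:30-19:30, 20:30-21:45.
Wendy ∩ Ulla ∩ Zubin ∩ Uma ∩ Teo: 08:45-11:30, 15:00-17:30, 18:30-19:30, 20:30-21:45.
Those are the intersection windows.
The last common window of at least 45 minutes is 20:30-21:45; a 45-minute meeting can start as late as 21:00 and still end by 21:45.

21:00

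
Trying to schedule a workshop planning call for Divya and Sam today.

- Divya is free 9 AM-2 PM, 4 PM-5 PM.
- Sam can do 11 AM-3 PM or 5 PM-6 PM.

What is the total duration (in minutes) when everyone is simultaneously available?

Divya ∩ Sam: 11:00-14:00.
That's a single block of 180 minutes.

180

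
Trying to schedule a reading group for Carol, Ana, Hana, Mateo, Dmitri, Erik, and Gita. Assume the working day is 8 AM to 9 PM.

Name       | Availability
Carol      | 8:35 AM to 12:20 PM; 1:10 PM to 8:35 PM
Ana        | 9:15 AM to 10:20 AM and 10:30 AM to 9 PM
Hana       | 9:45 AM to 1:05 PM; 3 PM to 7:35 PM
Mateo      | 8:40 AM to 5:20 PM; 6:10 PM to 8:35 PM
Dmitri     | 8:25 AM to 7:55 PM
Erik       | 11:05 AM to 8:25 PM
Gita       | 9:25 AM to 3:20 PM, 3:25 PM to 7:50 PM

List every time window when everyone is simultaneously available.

Carol ∩ Ana: 09:15-10:20, 10:30-12:20, 13:10-20:35.
Carol ∩ Ana ∩ Hana: 09:45-10:20, 10:30-12:20, 15:00-19:35.
Carol ∩ Ana ∩ Hana ∩ Mateo: 09:45-10:20, 10:30-12:20, 15:00-17:20, 18:10-19:35.
Carol ∩ Ana ∩ Hana ∩ Mateo ∩ Dmitri: 09:45-10:20, 10:30-12:20, 15:00-17:20, 18:10-19:35.
Carol ∩ Ana ∩ Hana ∩ Mateo ∩ Dmitri ∩ Erik: 11:05-12:20, 15:00-17:20, 18:10-19:35.
Carol ∩ Ana ∩ Hana ∩ Mateo ∩ Dmitri ∩ Erik ∩ Gita: 11:05-12:20, 15:00-15:20, 15:25-17:20, 18:10-19:35.

11:05-12:20, 15:00-15:20, 15:25-17:20, 18:10-19:35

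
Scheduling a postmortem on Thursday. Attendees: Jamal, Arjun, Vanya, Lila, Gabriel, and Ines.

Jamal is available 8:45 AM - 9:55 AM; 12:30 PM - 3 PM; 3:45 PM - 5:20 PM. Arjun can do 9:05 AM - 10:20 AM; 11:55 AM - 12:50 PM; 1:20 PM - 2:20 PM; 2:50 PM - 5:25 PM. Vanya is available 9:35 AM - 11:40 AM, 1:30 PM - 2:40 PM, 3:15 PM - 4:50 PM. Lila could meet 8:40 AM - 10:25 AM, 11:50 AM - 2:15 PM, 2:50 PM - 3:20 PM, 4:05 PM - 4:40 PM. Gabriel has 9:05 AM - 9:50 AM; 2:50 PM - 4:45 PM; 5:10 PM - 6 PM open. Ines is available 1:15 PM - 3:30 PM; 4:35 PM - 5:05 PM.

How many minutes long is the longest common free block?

Jamal ∩ Arjun: 09:05-09:55, 12:30-12:50, 13:20-14:20, 14:50-15:00, 15:45-17:20.
Jamal ∩ Arjun ∩ Vanya: 09:35-09:55, 13:30-14:20, 15:45-16:50.
Jamal ∩ Arjun ∩ Vanya ∩ Lila: 09:35-09:55, 13:30-14:15, 16:05-16:40.
Jamal ∩ Arjun ∩ Vanya ∩ Lila ∩ Gabriel: 09:35-09:50, 16:05-16:40.
Jamal ∩ Arjun ∩ Vanya ∩ Lila ∩ Gabriel ∩ Ines: 16:35-16:40.
The longest is 16:35-16:40 at 5 minutes.

5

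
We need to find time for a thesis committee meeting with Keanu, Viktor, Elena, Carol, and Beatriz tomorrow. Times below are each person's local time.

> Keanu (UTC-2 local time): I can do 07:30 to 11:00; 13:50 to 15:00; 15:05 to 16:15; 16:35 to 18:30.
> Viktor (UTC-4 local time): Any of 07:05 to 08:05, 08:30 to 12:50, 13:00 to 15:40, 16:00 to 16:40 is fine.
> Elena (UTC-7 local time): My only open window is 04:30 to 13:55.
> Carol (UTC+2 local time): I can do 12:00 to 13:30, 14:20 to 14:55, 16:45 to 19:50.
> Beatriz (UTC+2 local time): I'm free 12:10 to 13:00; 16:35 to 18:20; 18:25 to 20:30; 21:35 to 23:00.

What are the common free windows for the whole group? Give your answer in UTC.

15:50-16:20, 16:25-16:50, 17:05-17:50

Keanu in UTC: 09:30-13:00, 15:50-17:00, 17:05-18:15, 18:35-20:30 (add 2h to convert from UTC-2).
Viktor in UTC: 11:05-12:05, 12:30-16:50, 17:00-19:40, 20:00-20:40 (add 4h to convert from UTC-4).
Elena in UTC: 11:30-20:55 (add 7h to convert from UTC-7).
Carol in UTC: 10:00-11:30, 12:20-12:55, 14:45-17:50 (subtract 2h to convert from UTC+2).
Beatriz in UTC: 10:10-11:00, 14:35-16:20, 16:25-18:30, 19:35-21:00 (subtract 2h to convert from UTC+2).
Keanu ∩ Viktor: 11:05-12:05, 12:30-13:00, 15:50-16:50, 17:05-18:15, 18:35-19:40, 20:00-20:30.
Keanu ∩ Viktor ∩ Elena: 11:30-12:05, 12:30-13:00, 15:50-16:50, 17:05-18:15, 18:35-19:40, 20:00-20:30.
Keanu ∩ Viktor ∩ Elena ∩ Carol: 12:30-12:55, 15:50-16:50, 17:05-17:50.
Keanu ∩ Viktor ∩ Elena ∩ Carol ∩ Beatriz: 15:50-16:20, 16:25-16:50, 17:05-17:50.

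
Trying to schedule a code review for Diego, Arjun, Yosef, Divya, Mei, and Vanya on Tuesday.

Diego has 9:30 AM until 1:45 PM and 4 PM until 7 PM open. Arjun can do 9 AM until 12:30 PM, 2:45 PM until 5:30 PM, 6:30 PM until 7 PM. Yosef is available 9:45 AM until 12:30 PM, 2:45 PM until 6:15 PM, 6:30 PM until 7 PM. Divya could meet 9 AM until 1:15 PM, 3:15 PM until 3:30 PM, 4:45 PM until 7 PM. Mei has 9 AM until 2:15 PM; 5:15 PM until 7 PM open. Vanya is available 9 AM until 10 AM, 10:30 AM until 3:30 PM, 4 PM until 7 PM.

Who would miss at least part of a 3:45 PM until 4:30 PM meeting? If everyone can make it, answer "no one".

Diego, Divya, Mei, Vanya

Diego: not fully free for 15:45-16:30. Arjun: free for 15:45-16:30. Yosef: free for 15:45-16:30. Divya: not fully free for 15:45-16:30. Mei: not fully free for 15:45-16:30. Vanya: not fully free for 15:45-16:30.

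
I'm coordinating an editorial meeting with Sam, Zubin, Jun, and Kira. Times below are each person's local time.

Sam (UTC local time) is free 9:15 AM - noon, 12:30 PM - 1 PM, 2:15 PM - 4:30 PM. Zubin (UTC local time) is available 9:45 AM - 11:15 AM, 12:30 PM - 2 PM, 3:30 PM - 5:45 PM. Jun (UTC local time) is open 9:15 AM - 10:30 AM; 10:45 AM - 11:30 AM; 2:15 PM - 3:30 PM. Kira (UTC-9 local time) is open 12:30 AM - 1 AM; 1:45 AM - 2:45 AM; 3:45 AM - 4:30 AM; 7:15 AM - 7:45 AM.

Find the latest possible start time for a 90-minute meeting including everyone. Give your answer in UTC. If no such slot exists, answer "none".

none

Sam in UTC: 09:15-12:00, 12:30-13:00, 14:15-16:30.
Zubin in UTC: 09:45-11:15, 12:30-14:00, 15:30-17:45.
Jun in UTC: 09:15-10:30, 10:45-11:30, 14:15-15:30.
Kira in UTC: 09:30-10:00, 10:45-11:45, 12:45-13:30, 16:15-16:45 (add 9h to convert from UTC-9).
Sam ∩ Zubin: 09:45-11:15, 12:30-13:00, 15:30-16:30.
Sam ∩ Zubin ∩ Jun: 09:45-10:30, 10:45-11:15.
Sam ∩ Zubin ∩ Jun ∩ Kira: 09:45-10:00, 10:45-11:15.
No common window is at least 90 minutes long.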